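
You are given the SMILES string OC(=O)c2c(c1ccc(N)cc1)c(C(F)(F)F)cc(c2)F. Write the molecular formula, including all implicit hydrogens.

Walk through each heavy atom and fill implicit hydrogens from standard valence (C 4, N 3, O 2, S 2, halogen 1); for lowercase aromatic atoms, an aromatic c carries 1 H when it has two neighbours and 0 H with three, and aromatic n carries 0 H:
  atom 1: O, bond orders sum to 1 (valence 2) → 1 H
  atom 2: C, bond orders sum to 4 (valence 4) → 0 H
  atom 3: O, bond orders sum to 2 (valence 2) → 0 H
  atom 4: aromatic c, 3 neighbours → 0 H
  atom 5: aromatic c, 3 neighbours → 0 H
  atom 6: aromatic c, 3 neighbours → 0 H
  atom 7: aromatic c, 2 neighbours → 1 H
  atom 8: aromatic c, 2 neighbours → 1 H
  atom 9: aromatic c, 3 neighbours → 0 H
  atom 10: N, bond orders sum to 1 (valence 3) → 2 H
  atom 11: aromatic c, 2 neighbours → 1 H
  atom 12: aromatic c, 2 neighbours → 1 H
  atom 13: aromatic c, 3 neighbours → 0 H
  atom 14: C, bond orders sum to 4 (valence 4) → 0 H
  atom 15: F (halogen, monovalent) → 0 H
  atom 16: F (halogen, monovalent) → 0 H
  atom 17: F (halogen, monovalent) → 0 H
  atom 18: aromatic c, 2 neighbours → 1 H
  atom 19: aromatic c, 3 neighbours → 0 H
  atom 20: aromatic c, 2 neighbours → 1 H
  atom 21: F (halogen, monovalent) → 0 H
Totals → C:14, H:9, F:4, N:1, O:2.

C14H9F4NO2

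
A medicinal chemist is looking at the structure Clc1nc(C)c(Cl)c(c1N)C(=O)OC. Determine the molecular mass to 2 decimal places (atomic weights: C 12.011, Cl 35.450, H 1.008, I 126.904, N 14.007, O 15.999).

First, the molecular formula is C8H8Cl2N2O2 (counting implicit H from valence).
  C: 8 × 12.011 = 96.088
  Cl: 2 × 35.450 = 70.900
  H: 8 × 1.008 = 8.064
  N: 2 × 14.007 = 28.014
  O: 2 × 15.999 = 31.998
Sum: 8×12.011 + 2×35.450 + 8×1.008 + 2×14.007 + 2×15.999 = 235.064 → 235.06 g/mol.

235.06 g/mol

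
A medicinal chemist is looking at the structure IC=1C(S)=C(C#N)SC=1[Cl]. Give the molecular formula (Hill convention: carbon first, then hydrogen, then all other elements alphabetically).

Walk through each heavy atom and fill implicit hydrogens from standard valence (C 4, N 3, O 2, S 2, halogen 1):
  atom 1: I (halogen, monovalent) → 0 H
  atom 2: C, bond orders sum to 4 (valence 4) → 0 H
  atom 3: C, bond orders sum to 4 (valence 4) → 0 H
  atom 4: S, bond orders sum to 1 (valence 2) → 1 H
  atom 5: C, bond orders sum to 4 (valence 4) → 0 H
  atom 6: C, bond orders sum to 4 (valence 4) → 0 H
  atom 7: N, bond orders sum to 3 (valence 3) → 0 H
  atom 8: S, bond orders sum to 2 (valence 2) → 0 H
  atom 9: C, bond orders sum to 4 (valence 4) → 0 H
  atom 10: Cl with explicit H count 0
Totals → C:5, H:1, Cl:1, I:1, N:1, S:2.
In Hill order: C5HClINS2.

C5HClINS2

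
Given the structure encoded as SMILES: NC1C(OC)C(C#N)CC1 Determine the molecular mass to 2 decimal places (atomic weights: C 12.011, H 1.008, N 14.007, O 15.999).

140.19 g/mol

First, the molecular formula is C7H12N2O (counting implicit H from valence).
  C: 7 × 12.011 = 84.077
  H: 12 × 1.008 = 12.096
  N: 2 × 14.007 = 28.014
  O: 1 × 15.999 = 15.999
Sum: 7×12.011 + 12×1.008 + 2×14.007 + 1×15.999 = 140.186 → 140.19 g/mol.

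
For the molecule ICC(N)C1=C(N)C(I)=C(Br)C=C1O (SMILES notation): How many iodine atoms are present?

Scan the SMILES for I atoms (remember two-letter symbols like Cl and Br are single atoms).
Iodine count: 2.

2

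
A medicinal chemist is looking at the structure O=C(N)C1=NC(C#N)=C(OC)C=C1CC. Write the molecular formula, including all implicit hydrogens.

Walk through each heavy atom and fill implicit hydrogens from standard valence (C 4, N 3, O 2, S 2, halogen 1):
  atom 1: O, bond orders sum to 2 (valence 2) → 0 H
  atom 2: C, bond orders sum to 4 (valence 4) → 0 H
  atom 3: N, bond orders sum to 1 (valence 3) → 2 H
  atom 4: C, bond orders sum to 4 (valence 4) → 0 H
  atom 5: N, bond orders sum to 3 (valence 3) → 0 H
  atom 6: C, bond orders sum to 4 (valence 4) → 0 H
  atom 7: C, bond orders sum to 4 (valence 4) → 0 H
  atom 8: N, bond orders sum to 3 (valence 3) → 0 H
  atom 9: C, bond orders sum to 4 (valence 4) → 0 H
  atom 10: O, bond orders sum to 2 (valence 2) → 0 H
  atom 11: C, bond orders sum to 1 (valence 4) → 3 H
  atom 12: C, bond orders sum to 3 (valence 4) → 1 H
  atom 13: C, bond orders sum to 4 (valence 4) → 0 H
  atom 14: C, bond orders sum to 2 (valence 4) → 2 H
  atom 15: C, bond orders sum to 1 (valence 4) → 3 H
Totals → C:10, H:11, N:3, O:2.
In Hill order: C10H11N3O2.

C10H11N3O2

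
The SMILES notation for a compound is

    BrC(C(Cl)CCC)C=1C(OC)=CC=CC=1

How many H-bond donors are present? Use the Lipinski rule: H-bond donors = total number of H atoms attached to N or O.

Donors: find every N or O and count the H atoms it carries.
  atom 10 (O): bond orders sum to 2 → 0 H
Lipinski HBD = 0.

0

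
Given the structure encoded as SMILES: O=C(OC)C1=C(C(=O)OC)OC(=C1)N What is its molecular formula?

C8H9NO5

Walk through each heavy atom and fill implicit hydrogens from standard valence (C 4, N 3, O 2, S 2, halogen 1):
  atom 1: O, bond orders sum to 2 (valence 2) → 0 H
  atom 2: C, bond orders sum to 4 (valence 4) → 0 H
  atom 3: O, bond orders sum to 2 (valence 2) → 0 H
  atom 4: C, bond orders sum to 1 (valence 4) → 3 H
  atom 5: C, bond orders sum to 4 (valence 4) → 0 H
  atom 6: C, bond orders sum to 4 (valence 4) → 0 H
  atom 7: C, bond orders sum to 4 (valence 4) → 0 H
  atom 8: O, bond orders sum to 2 (valence 2) → 0 H
  atom 9: O, bond orders sum to 2 (valence 2) → 0 H
  atom 10: C, bond orders sum to 1 (valence 4) → 3 H
  atom 11: O, bond orders sum to 2 (valence 2) → 0 H
  atom 12: C, bond orders sum to 4 (valence 4) → 0 H
  atom 13: C, bond orders sum to 3 (valence 4) → 1 H
  atom 14: N, bond orders sum to 1 (valence 3) → 2 H
Totals → C:8, H:9, N:1, O:5.
In Hill order: C8H9NO5.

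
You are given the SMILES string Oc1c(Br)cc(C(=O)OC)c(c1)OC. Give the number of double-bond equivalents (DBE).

Molecular formula: C9H9BrO4.
DoU = (2C + 2 + N − H − X) / 2, where X is the halogen count and O/S are ignored.
    = (2·9 + 2 + 0 − 9 − 1) / 2 = 10 / 2 = 5.

5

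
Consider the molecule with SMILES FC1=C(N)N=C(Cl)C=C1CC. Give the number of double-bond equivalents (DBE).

Degree of unsaturation = (number of rings) + (number of π bonds).
Ring closures in the SMILES: 1.
π bonds: 3 double bonds (each 1 DoU) → 3 DoU from unsaturation.
Total DoU = 1 + 3 = 4.

4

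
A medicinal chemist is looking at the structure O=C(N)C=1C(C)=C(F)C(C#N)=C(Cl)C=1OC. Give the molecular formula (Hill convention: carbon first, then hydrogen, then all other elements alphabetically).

Walk through each heavy atom and fill implicit hydrogens from standard valence (C 4, N 3, O 2, S 2, halogen 1):
  atom 1: O, bond orders sum to 2 (valence 2) → 0 H
  atom 2: C, bond orders sum to 4 (valence 4) → 0 H
  atom 3: N, bond orders sum to 1 (valence 3) → 2 H
  atom 4: C, bond orders sum to 4 (valence 4) → 0 H
  atom 5: C, bond orders sum to 4 (valence 4) → 0 H
  atom 6: C, bond orders sum to 1 (valence 4) → 3 H
  atom 7: C, bond orders sum to 4 (valence 4) → 0 H
  atom 8: F (halogen, monovalent) → 0 H
  atom 9: C, bond orders sum to 4 (valence 4) → 0 H
  atom 10: C, bond orders sum to 4 (valence 4) → 0 H
  atom 11: N, bond orders sum to 3 (valence 3) → 0 H
  atom 12: C, bond orders sum to 4 (valence 4) → 0 H
  atom 13: Cl (halogen, monovalent) → 0 H
  atom 14: C, bond orders sum to 4 (valence 4) → 0 H
  atom 15: O, bond orders sum to 2 (valence 2) → 0 H
  atom 16: C, bond orders sum to 1 (valence 4) → 3 H
Totals → C:10, H:8, Cl:1, F:1, N:2, O:2.
In Hill order: C10H8ClFN2O2.

C10H8ClFN2O2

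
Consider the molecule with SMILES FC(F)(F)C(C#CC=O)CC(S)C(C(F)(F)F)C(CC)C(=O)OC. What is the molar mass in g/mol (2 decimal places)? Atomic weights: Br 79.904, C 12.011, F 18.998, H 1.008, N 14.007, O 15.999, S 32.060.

First, the molecular formula is C14H16F6O3S (counting implicit H from valence).
  C: 14 × 12.011 = 168.154
  F: 6 × 18.998 = 113.988
  H: 16 × 1.008 = 16.128
  O: 3 × 15.999 = 47.997
  S: 1 × 32.060 = 32.060
Sum: 14×12.011 + 6×18.998 + 16×1.008 + 3×15.999 + 1×32.060 = 378.327 → 378.33 g/mol.

378.33 g/mol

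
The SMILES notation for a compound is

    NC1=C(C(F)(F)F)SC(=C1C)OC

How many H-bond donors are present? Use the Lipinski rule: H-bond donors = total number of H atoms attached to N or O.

Donors: find every N or O and count the H atoms it carries.
  atom 1 (N): bond orders sum to 1 → 2 H
  atom 12 (O): bond orders sum to 2 → 0 H
Lipinski HBD = 2.

2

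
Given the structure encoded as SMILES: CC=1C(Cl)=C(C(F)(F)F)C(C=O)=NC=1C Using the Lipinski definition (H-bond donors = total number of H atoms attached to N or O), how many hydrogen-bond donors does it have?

Donors: find every N or O and count the H atoms it carries.
  atom 12 (O): bond orders sum to 2 → 0 H
  atom 13 (N): bond orders sum to 3 → 0 H
Lipinski HBD = 0.

0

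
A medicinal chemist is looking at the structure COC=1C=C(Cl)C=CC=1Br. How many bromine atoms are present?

Scan the SMILES for Br atoms (remember two-letter symbols like Cl and Br are single atoms).
Bromine count: 1.

1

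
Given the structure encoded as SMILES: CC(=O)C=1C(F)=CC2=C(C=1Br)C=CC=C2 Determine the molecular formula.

C12H8BrFO

Walk through each heavy atom and fill implicit hydrogens from standard valence (C 4, N 3, O 2, S 2, halogen 1):
  atom 1: C, bond orders sum to 1 (valence 4) → 3 H
  atom 2: C, bond orders sum to 4 (valence 4) → 0 H
  atom 3: O, bond orders sum to 2 (valence 2) → 0 H
  atom 4: C, bond orders sum to 4 (valence 4) → 0 H
  atom 5: C, bond orders sum to 4 (valence 4) → 0 H
  atom 6: F (halogen, monovalent) → 0 H
  atom 7: C, bond orders sum to 3 (valence 4) → 1 H
  atom 8: C, bond orders sum to 4 (valence 4) → 0 H
  atom 9: C, bond orders sum to 4 (valence 4) → 0 H
  atom 10: C, bond orders sum to 4 (valence 4) → 0 H
  atom 11: Br (halogen, monovalent) → 0 H
  atom 12: C, bond orders sum to 3 (valence 4) → 1 H
  atom 13: C, bond orders sum to 3 (valence 4) → 1 H
  atom 14: C, bond orders sum to 3 (valence 4) → 1 H
  atom 15: C, bond orders sum to 3 (valence 4) → 1 H
Totals → C:12, H:8, Br:1, F:1, O:1.
In Hill order: C12H8BrFO.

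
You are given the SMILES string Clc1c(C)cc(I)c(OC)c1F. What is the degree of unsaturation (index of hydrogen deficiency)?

4

Molecular formula: C8H7ClFIO.
DoU = (2C + 2 + N − H − X) / 2, where X is the halogen count and O/S are ignored.
    = (2·8 + 2 + 0 − 7 − 3) / 2 = 8 / 2 = 4.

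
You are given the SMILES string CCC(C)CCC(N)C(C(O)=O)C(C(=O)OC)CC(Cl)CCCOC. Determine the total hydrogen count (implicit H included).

34

Walk through each heavy atom and fill implicit hydrogens from standard valence (C 4, N 3, O 2, S 2, halogen 1):
  atom 1: C, bond orders sum to 1 (valence 4) → 3 H
  atom 2: C, bond orders sum to 2 (valence 4) → 2 H
  atom 3: C, bond orders sum to 3 (valence 4) → 1 H
  atom 4: C, bond orders sum to 1 (valence 4) → 3 H
  atom 5: C, bond orders sum to 2 (valence 4) → 2 H
  atom 6: C, bond orders sum to 2 (valence 4) → 2 H
  atom 7: C, bond orders sum to 3 (valence 4) → 1 H
  atom 8: N, bond orders sum to 1 (valence 3) → 2 H
  atom 9: C, bond orders sum to 3 (valence 4) → 1 H
  atom 10: C, bond orders sum to 4 (valence 4) → 0 H
  atom 11: O, bond orders sum to 1 (valence 2) → 1 H
  atom 12: O, bond orders sum to 2 (valence 2) → 0 H
  atom 13: C, bond orders sum to 3 (valence 4) → 1 H
  atom 14: C, bond orders sum to 4 (valence 4) → 0 H
  atom 15: O, bond orders sum to 2 (valence 2) → 0 H
  atom 16: O, bond orders sum to 2 (valence 2) → 0 H
  atom 17: C, bond orders sum to 1 (valence 4) → 3 H
  atom 18: C, bond orders sum to 2 (valence 4) → 2 H
  atom 19: C, bond orders sum to 3 (valence 4) → 1 H
  atom 20: Cl (halogen, monovalent) → 0 H
  atom 21: C, bond orders sum to 2 (valence 4) → 2 H
  atom 22: C, bond orders sum to 2 (valence 4) → 2 H
  atom 23: C, bond orders sum to 2 (valence 4) → 2 H
  atom 24: O, bond orders sum to 2 (valence 2) → 0 H
  atom 25: C, bond orders sum to 1 (valence 4) → 3 H
Total hydrogens: 34.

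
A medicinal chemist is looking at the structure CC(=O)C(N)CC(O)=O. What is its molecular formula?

Walk through each heavy atom and fill implicit hydrogens from standard valence (C 4, N 3, O 2, S 2, halogen 1):
  atom 1: C, bond orders sum to 1 (valence 4) → 3 H
  atom 2: C, bond orders sum to 4 (valence 4) → 0 H
  atom 3: O, bond orders sum to 2 (valence 2) → 0 H
  atom 4: C, bond orders sum to 3 (valence 4) → 1 H
  atom 5: N, bond orders sum to 1 (valence 3) → 2 H
  atom 6: C, bond orders sum to 2 (valence 4) → 2 H
  atom 7: C, bond orders sum to 4 (valence 4) → 0 H
  atom 8: O, bond orders sum to 1 (valence 2) → 1 H
  atom 9: O, bond orders sum to 2 (valence 2) → 0 H
Totals → C:5, H:9, N:1, O:3.
In Hill order: C5H9NO3.

C5H9NO3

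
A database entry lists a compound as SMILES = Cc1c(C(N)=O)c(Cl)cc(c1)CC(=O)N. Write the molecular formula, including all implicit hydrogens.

Walk through each heavy atom and fill implicit hydrogens from standard valence (C 4, N 3, O 2, S 2, halogen 1); for lowercase aromatic atoms, an aromatic c carries 1 H when it has two neighbours and 0 H with three, and aromatic n carries 0 H:
  atom 1: C, bond orders sum to 1 (valence 4) → 3 H
  atom 2: aromatic c, 3 neighbours → 0 H
  atom 3: aromatic c, 3 neighbours → 0 H
  atom 4: C, bond orders sum to 4 (valence 4) → 0 H
  atom 5: N, bond orders sum to 1 (valence 3) → 2 H
  atom 6: O, bond orders sum to 2 (valence 2) → 0 H
  atom 7: aromatic c, 3 neighbours → 0 H
  atom 8: Cl (halogen, monovalent) → 0 H
  atom 9: aromatic c, 2 neighbours → 1 H
  atom 10: aromatic c, 3 neighbours → 0 H
  atom 11: aromatic c, 2 neighbours → 1 H
  atom 12: C, bond orders sum to 2 (valence 4) → 2 H
  atom 13: C, bond orders sum to 4 (valence 4) → 0 H
  atom 14: O, bond orders sum to 2 (valence 2) → 0 H
  atom 15: N, bond orders sum to 1 (valence 3) → 2 H
Totals → C:10, H:11, Cl:1, N:2, O:2.
In Hill order: C10H11ClN2O2.

C10H11ClN2O2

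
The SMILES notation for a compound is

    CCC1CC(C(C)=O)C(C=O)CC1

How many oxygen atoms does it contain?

Scan the SMILES for O atoms (remember two-letter symbols like Cl and Br are single atoms).
Oxygen count: 2.

2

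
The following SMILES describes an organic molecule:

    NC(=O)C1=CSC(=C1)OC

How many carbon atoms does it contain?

6

Count every carbon token in the SMILES (each C, including those in ring-closure positions and inside branches).
Carbon count: 6.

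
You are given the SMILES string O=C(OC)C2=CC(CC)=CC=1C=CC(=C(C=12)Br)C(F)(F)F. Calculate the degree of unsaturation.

8

Molecular formula: C15H12BrF3O2.
DoU = (2C + 2 + N − H − X) / 2, where X is the halogen count and O/S are ignored.
    = (2·15 + 2 + 0 − 12 − 4) / 2 = 16 / 2 = 8.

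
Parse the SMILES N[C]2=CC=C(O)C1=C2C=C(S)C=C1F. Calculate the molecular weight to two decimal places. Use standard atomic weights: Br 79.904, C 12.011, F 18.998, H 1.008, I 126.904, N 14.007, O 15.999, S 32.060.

First, the molecular formula is C10H8FNOS (counting implicit H from valence).
  C: 10 × 12.011 = 120.110
  F: 1 × 18.998 = 18.998
  H: 8 × 1.008 = 8.064
  N: 1 × 14.007 = 14.007
  O: 1 × 15.999 = 15.999
  S: 1 × 32.060 = 32.060
Sum: 10×12.011 + 1×18.998 + 8×1.008 + 1×14.007 + 1×15.999 + 1×32.060 = 209.238 → 209.24 g/mol.

209.24 g/mol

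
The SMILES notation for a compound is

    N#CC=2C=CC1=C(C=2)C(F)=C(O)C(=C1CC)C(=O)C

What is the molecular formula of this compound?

C15H12FNO2

Walk through each heavy atom and fill implicit hydrogens from standard valence (C 4, N 3, O 2, S 2, halogen 1):
  atom 1: N, bond orders sum to 3 (valence 3) → 0 H
  atom 2: C, bond orders sum to 4 (valence 4) → 0 H
  atom 3: C, bond orders sum to 4 (valence 4) → 0 H
  atom 4: C, bond orders sum to 3 (valence 4) → 1 H
  atom 5: C, bond orders sum to 3 (valence 4) → 1 H
  atom 6: C, bond orders sum to 4 (valence 4) → 0 H
  atom 7: C, bond orders sum to 4 (valence 4) → 0 H
  atom 8: C, bond orders sum to 3 (valence 4) → 1 H
  atom 9: C, bond orders sum to 4 (valence 4) → 0 H
  atom 10: F (halogen, monovalent) → 0 H
  atom 11: C, bond orders sum to 4 (valence 4) → 0 H
  atom 12: O, bond orders sum to 1 (valence 2) → 1 H
  atom 13: C, bond orders sum to 4 (valence 4) → 0 H
  atom 14: C, bond orders sum to 4 (valence 4) → 0 H
  atom 15: C, bond orders sum to 2 (valence 4) → 2 H
  atom 16: C, bond orders sum to 1 (valence 4) → 3 H
  atom 17: C, bond orders sum to 4 (valence 4) → 0 H
  atom 18: O, bond orders sum to 2 (valence 2) → 0 H
  atom 19: C, bond orders sum to 1 (valence 4) → 3 H
Totals → C:15, H:12, F:1, N:1, O:2.
In Hill order: C15H12FNO2.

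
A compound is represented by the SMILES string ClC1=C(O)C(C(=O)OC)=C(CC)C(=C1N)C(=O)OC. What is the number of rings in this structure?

In SMILES, each pair of matching ring-closure digits denotes one ring-closing bond; the number of such bonds equals the number of independent rings.
Ring-closure bonds here: 1.

1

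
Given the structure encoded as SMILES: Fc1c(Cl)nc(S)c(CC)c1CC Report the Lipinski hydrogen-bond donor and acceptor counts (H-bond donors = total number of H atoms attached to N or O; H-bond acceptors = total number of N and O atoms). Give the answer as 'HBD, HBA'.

0, 1

Donors: find every N or O and count the H atoms it carries.
  atom 5 (N): bond orders sum to 3 → 0 H
Lipinski HBD = 0.
Acceptors: N atoms = 1, O atoms = 0 → HBA = 1.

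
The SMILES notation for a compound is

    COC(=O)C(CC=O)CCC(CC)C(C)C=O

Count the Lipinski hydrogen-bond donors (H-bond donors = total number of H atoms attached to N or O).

0

Donors: find every N or O and count the H atoms it carries.
  atom 2 (O): bond orders sum to 2 → 0 H
  atom 4 (O): bond orders sum to 2 → 0 H
  atom 8 (O): bond orders sum to 2 → 0 H
  atom 17 (O): bond orders sum to 2 → 0 H
Lipinski HBD = 0.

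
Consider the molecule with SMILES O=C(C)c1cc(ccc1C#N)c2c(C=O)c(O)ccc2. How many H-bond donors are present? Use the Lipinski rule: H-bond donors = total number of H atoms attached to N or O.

Donors: find every N or O and count the H atoms it carries.
  atom 1 (O): bond orders sum to 2 → 0 H
  atom 11 (N): bond orders sum to 3 → 0 H
  atom 15 (O): bond orders sum to 2 → 0 H
  atom 17 (O): bond orders sum to 1 → 1 H
Lipinski HBD = 1.

1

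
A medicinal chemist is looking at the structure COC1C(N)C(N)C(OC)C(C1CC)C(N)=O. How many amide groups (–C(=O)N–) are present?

The amide motif appears at heavy-atom position 15 in the SMILES.
Other groups present: 2 ether, 2 primary amine.
Amide count: 1.

1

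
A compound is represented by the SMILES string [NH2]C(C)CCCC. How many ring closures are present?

In SMILES, each pair of matching ring-closure digits denotes one ring-closing bond; the number of such bonds equals the number of independent rings.
Ring-closure bonds here: 0.

0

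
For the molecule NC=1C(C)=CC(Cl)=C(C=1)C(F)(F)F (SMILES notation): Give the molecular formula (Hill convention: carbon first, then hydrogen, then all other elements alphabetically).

C8H7ClF3N

Walk through each heavy atom and fill implicit hydrogens from standard valence (C 4, N 3, O 2, S 2, halogen 1):
  atom 1: N, bond orders sum to 1 (valence 3) → 2 H
  atom 2: C, bond orders sum to 4 (valence 4) → 0 H
  atom 3: C, bond orders sum to 4 (valence 4) → 0 H
  atom 4: C, bond orders sum to 1 (valence 4) → 3 H
  atom 5: C, bond orders sum to 3 (valence 4) → 1 H
  atom 6: C, bond orders sum to 4 (valence 4) → 0 H
  atom 7: Cl (halogen, monovalent) → 0 H
  atom 8: C, bond orders sum to 4 (valence 4) → 0 H
  atom 9: C, bond orders sum to 3 (valence 4) → 1 H
  atom 10: C, bond orders sum to 4 (valence 4) → 0 H
  atom 11: F (halogen, monovalent) → 0 H
  atom 12: F (halogen, monovalent) → 0 H
  atom 13: F (halogen, monovalent) → 0 H
Totals → C:8, H:7, Cl:1, F:3, N:1.
In Hill order: C8H7ClF3N.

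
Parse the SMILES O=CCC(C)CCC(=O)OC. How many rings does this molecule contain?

0

In SMILES, each pair of matching ring-closure digits denotes one ring-closing bond; the number of such bonds equals the number of independent rings.
Ring-closure bonds here: 0.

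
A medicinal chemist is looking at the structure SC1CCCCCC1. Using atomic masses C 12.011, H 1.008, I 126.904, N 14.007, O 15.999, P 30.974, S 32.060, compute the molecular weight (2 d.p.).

First, the molecular formula is C7H14S (counting implicit H from valence).
  C: 7 × 12.011 = 84.077
  H: 14 × 1.008 = 14.112
  S: 1 × 32.060 = 32.060
Sum: 7×12.011 + 14×1.008 + 1×32.060 = 130.249 → 130.25 g/mol.

130.25 g/mol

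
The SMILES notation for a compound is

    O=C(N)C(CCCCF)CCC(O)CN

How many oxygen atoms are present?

Scan the SMILES for O atoms (remember two-letter symbols like Cl and Br are single atoms).
Oxygen count: 2.

2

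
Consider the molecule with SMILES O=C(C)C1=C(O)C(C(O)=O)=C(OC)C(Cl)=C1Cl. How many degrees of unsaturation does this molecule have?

6

Degree of unsaturation = (number of rings) + (number of π bonds).
Ring closures in the SMILES: 1.
π bonds: 5 double bonds (each 1 DoU) → 5 DoU from unsaturation.
Total DoU = 1 + 5 = 6.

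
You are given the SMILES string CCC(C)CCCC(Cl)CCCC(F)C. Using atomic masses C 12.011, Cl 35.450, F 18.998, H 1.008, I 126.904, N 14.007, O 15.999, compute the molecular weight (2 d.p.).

First, the molecular formula is C13H26ClF (counting implicit H from valence).
  C: 13 × 12.011 = 156.143
  Cl: 1 × 35.450 = 35.450
  F: 1 × 18.998 = 18.998
  H: 26 × 1.008 = 26.208
Sum: 13×12.011 + 1×35.450 + 1×18.998 + 26×1.008 = 236.799 → 236.80 g/mol.

236.80 g/mol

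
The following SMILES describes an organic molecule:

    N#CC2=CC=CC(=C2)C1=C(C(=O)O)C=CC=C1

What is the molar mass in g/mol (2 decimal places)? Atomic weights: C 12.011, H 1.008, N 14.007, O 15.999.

First, the molecular formula is C14H9NO2 (counting implicit H from valence).
  C: 14 × 12.011 = 168.154
  H: 9 × 1.008 = 9.072
  N: 1 × 14.007 = 14.007
  O: 2 × 15.999 = 31.998
Sum: 14×12.011 + 9×1.008 + 1×14.007 + 2×15.999 = 223.231 → 223.23 g/mol.

223.23 g/mol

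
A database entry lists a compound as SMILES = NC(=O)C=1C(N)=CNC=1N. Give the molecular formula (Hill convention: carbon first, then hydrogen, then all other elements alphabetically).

Walk through each heavy atom and fill implicit hydrogens from standard valence (C 4, N 3, O 2, S 2, halogen 1):
  atom 1: N, bond orders sum to 1 (valence 3) → 2 H
  atom 2: C, bond orders sum to 4 (valence 4) → 0 H
  atom 3: O, bond orders sum to 2 (valence 2) → 0 H
  atom 4: C, bond orders sum to 4 (valence 4) → 0 H
  atom 5: C, bond orders sum to 4 (valence 4) → 0 H
  atom 6: N, bond orders sum to 1 (valence 3) → 2 H
  atom 7: C, bond orders sum to 3 (valence 4) → 1 H
  atom 8: N, bond orders sum to 2 (valence 3) → 1 H
  atom 9: C, bond orders sum to 4 (valence 4) → 0 H
  atom 10: N, bond orders sum to 1 (valence 3) → 2 H
Totals → C:5, H:8, N:4, O:1.

C5H8N4O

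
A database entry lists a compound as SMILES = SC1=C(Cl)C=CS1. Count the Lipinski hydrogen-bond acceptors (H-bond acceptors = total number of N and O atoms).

N atoms: 0; O atoms: 0.
Lipinski HBA = 0 + 0 = 0.

0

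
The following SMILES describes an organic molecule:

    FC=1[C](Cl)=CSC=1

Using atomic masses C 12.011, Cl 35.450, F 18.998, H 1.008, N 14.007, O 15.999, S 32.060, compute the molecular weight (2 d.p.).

136.57 g/mol

First, the molecular formula is C4H2ClFS (counting implicit H from valence).
  C: 4 × 12.011 = 48.044
  Cl: 1 × 35.450 = 35.450
  F: 1 × 18.998 = 18.998
  H: 2 × 1.008 = 2.016
  S: 1 × 32.060 = 32.060
Sum: 4×12.011 + 1×35.450 + 1×18.998 + 2×1.008 + 1×32.060 = 136.568 → 136.57 g/mol.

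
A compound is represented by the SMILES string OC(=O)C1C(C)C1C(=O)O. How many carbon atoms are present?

Count every carbon token in the SMILES (each C, including those in ring-closure positions and inside branches).
Carbon count: 6.

6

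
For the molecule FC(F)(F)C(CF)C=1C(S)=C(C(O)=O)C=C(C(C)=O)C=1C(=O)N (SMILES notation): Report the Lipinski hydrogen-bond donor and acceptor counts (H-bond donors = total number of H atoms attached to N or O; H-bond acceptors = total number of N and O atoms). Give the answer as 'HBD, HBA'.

3, 5

Donors: find every N or O and count the H atoms it carries.
  atom 13 (O): bond orders sum to 1 → 1 H
  atom 14 (O): bond orders sum to 2 → 0 H
  atom 19 (O): bond orders sum to 2 → 0 H
  atom 22 (O): bond orders sum to 2 → 0 H
  atom 23 (N): bond orders sum to 1 → 2 H
Lipinski HBD = 3.
Acceptors: N atoms = 1, O atoms = 4 → HBA = 5.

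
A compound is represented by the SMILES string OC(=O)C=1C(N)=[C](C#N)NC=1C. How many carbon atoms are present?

7

Count every carbon token in the SMILES (each C, including those in ring-closure positions and inside branches).
Carbon count: 7.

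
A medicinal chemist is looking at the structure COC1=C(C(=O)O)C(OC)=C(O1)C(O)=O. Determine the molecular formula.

Walk through each heavy atom and fill implicit hydrogens from standard valence (C 4, N 3, O 2, S 2, halogen 1):
  atom 1: C, bond orders sum to 1 (valence 4) → 3 H
  atom 2: O, bond orders sum to 2 (valence 2) → 0 H
  atom 3: C, bond orders sum to 4 (valence 4) → 0 H
  atom 4: C, bond orders sum to 4 (valence 4) → 0 H
  atom 5: C, bond orders sum to 4 (valence 4) → 0 H
  atom 6: O, bond orders sum to 2 (valence 2) → 0 H
  atom 7: O, bond orders sum to 1 (valence 2) → 1 H
  atom 8: C, bond orders sum to 4 (valence 4) → 0 H
  atom 9: O, bond orders sum to 2 (valence 2) → 0 H
  atom 10: C, bond orders sum to 1 (valence 4) → 3 H
  atom 11: C, bond orders sum to 4 (valence 4) → 0 H
  atom 12: O, bond orders sum to 2 (valence 2) → 0 H
  atom 13: C, bond orders sum to 4 (valence 4) → 0 H
  atom 14: O, bond orders sum to 1 (valence 2) → 1 H
  atom 15: O, bond orders sum to 2 (valence 2) → 0 H
Totals → C:8, H:8, O:7.
In Hill order: C8H8O7.

C8H8O7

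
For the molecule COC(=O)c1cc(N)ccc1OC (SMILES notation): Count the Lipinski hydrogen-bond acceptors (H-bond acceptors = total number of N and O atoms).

4

N atoms: 1; O atoms: 3.
Lipinski HBA = 1 + 3 = 4.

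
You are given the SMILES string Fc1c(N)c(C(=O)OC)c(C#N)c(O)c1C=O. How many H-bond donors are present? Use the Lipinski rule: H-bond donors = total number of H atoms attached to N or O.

Donors: find every N or O and count the H atoms it carries.
  atom 4 (N): bond orders sum to 1 → 2 H
  atom 7 (O): bond orders sum to 2 → 0 H
  atom 8 (O): bond orders sum to 2 → 0 H
  atom 12 (N): bond orders sum to 3 → 0 H
  atom 14 (O): bond orders sum to 1 → 1 H
  atom 17 (O): bond orders sum to 2 → 0 H
Lipinski HBD = 3.

3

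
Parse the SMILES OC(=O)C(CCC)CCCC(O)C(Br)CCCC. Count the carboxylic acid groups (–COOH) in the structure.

The carboxylic acid motif appears at heavy-atom position 2 in the SMILES.
Other groups present: 1 hydroxyl.
Carboxylic acid count: 1.

1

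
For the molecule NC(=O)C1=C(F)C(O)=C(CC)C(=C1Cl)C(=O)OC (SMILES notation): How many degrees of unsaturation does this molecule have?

6

Degree of unsaturation = (number of rings) + (number of π bonds).
Ring closures in the SMILES: 1.
π bonds: 5 double bonds (each 1 DoU) → 5 DoU from unsaturation.
Total DoU = 1 + 5 = 6.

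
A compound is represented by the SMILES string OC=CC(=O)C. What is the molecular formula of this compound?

C4H6O2

Walk through each heavy atom and fill implicit hydrogens from standard valence (C 4, N 3, O 2, S 2, halogen 1):
  atom 1: O, bond orders sum to 1 (valence 2) → 1 H
  atom 2: C, bond orders sum to 3 (valence 4) → 1 H
  atom 3: C, bond orders sum to 3 (valence 4) → 1 H
  atom 4: C, bond orders sum to 4 (valence 4) → 0 H
  atom 5: O, bond orders sum to 2 (valence 2) → 0 H
  atom 6: C, bond orders sum to 1 (valence 4) → 3 H
Totals → C:4, H:6, O:2.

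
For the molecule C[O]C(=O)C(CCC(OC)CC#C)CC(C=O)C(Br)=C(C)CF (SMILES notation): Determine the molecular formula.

Walk through each heavy atom and fill implicit hydrogens from standard valence (C 4, N 3, O 2, S 2, halogen 1):
  atom 1: C, bond orders sum to 1 (valence 4) → 3 H
  atom 2: O with explicit H count 0
  atom 3: C, bond orders sum to 4 (valence 4) → 0 H
  atom 4: O, bond orders sum to 2 (valence 2) → 0 H
  atom 5: C, bond orders sum to 3 (valence 4) → 1 H
  atom 6: C, bond orders sum to 2 (valence 4) → 2 H
  atom 7: C, bond orders sum to 2 (valence 4) → 2 H
  atom 8: C, bond orders sum to 3 (valence 4) → 1 H
  atom 9: O, bond orders sum to 2 (valence 2) → 0 H
  atom 10: C, bond orders sum to 1 (valence 4) → 3 H
  atom 11: C, bond orders sum to 2 (valence 4) → 2 H
  atom 12: C, bond orders sum to 4 (valence 4) → 0 H
  atom 13: C, bond orders sum to 3 (valence 4) → 1 H
  atom 14: C, bond orders sum to 2 (valence 4) → 2 H
  atom 15: C, bond orders sum to 3 (valence 4) → 1 H
  atom 16: C, bond orders sum to 3 (valence 4) → 1 H
  atom 17: O, bond orders sum to 2 (valence 2) → 0 H
  atom 18: C, bond orders sum to 4 (valence 4) → 0 H
  atom 19: Br (halogen, monovalent) → 0 H
  atom 20: C, bond orders sum to 4 (valence 4) → 0 H
  atom 21: C, bond orders sum to 1 (valence 4) → 3 H
  atom 22: C, bond orders sum to 2 (valence 4) → 2 H
  atom 23: F (halogen, monovalent) → 0 H
Totals → C:17, H:24, Br:1, F:1, O:4.

C17H24BrFO4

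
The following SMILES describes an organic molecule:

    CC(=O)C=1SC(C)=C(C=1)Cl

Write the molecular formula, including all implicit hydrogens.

Walk through each heavy atom and fill implicit hydrogens from standard valence (C 4, N 3, O 2, S 2, halogen 1):
  atom 1: C, bond orders sum to 1 (valence 4) → 3 H
  atom 2: C, bond orders sum to 4 (valence 4) → 0 H
  atom 3: O, bond orders sum to 2 (valence 2) → 0 H
  atom 4: C, bond orders sum to 4 (valence 4) → 0 H
  atom 5: S, bond orders sum to 2 (valence 2) → 0 H
  atom 6: C, bond orders sum to 4 (valence 4) → 0 H
  atom 7: C, bond orders sum to 1 (valence 4) → 3 H
  atom 8: C, bond orders sum to 4 (valence 4) → 0 H
  atom 9: C, bond orders sum to 3 (valence 4) → 1 H
  atom 10: Cl (halogen, monovalent) → 0 H
Totals → C:7, H:7, Cl:1, O:1, S:1.
In Hill order: C7H7ClOS.

C7H7ClOS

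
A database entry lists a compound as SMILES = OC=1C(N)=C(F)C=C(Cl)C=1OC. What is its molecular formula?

C7H7ClFNO2

Walk through each heavy atom and fill implicit hydrogens from standard valence (C 4, N 3, O 2, S 2, halogen 1):
  atom 1: O, bond orders sum to 1 (valence 2) → 1 H
  atom 2: C, bond orders sum to 4 (valence 4) → 0 H
  atom 3: C, bond orders sum to 4 (valence 4) → 0 H
  atom 4: N, bond orders sum to 1 (valence 3) → 2 H
  atom 5: C, bond orders sum to 4 (valence 4) → 0 H
  atom 6: F (halogen, monovalent) → 0 H
  atom 7: C, bond orders sum to 3 (valence 4) → 1 H
  atom 8: C, bond orders sum to 4 (valence 4) → 0 H
  atom 9: Cl (halogen, monovalent) → 0 H
  atom 10: C, bond orders sum to 4 (valence 4) → 0 H
  atom 11: O, bond orders sum to 2 (valence 2) → 0 H
  atom 12: C, bond orders sum to 1 (valence 4) → 3 H
Totals → C:7, H:7, Cl:1, F:1, N:1, O:2.
In Hill order: C7H7ClFNO2.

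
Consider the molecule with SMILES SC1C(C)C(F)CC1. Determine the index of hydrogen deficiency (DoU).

1

Degree of unsaturation = (number of rings) + (number of π bonds).
Ring closures in the SMILES: 1.
π bonds: none → 0 DoU from unsaturation.
Total DoU = 1 + 0 = 1.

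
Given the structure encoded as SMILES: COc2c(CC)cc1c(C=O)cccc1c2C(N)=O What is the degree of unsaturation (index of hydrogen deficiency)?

Molecular formula: C15H15NO3.
DoU = (2C + 2 + N − H − X) / 2, where X is the halogen count and O/S are ignored.
    = (2·15 + 2 + 1 − 15 − 0) / 2 = 18 / 2 = 9.

9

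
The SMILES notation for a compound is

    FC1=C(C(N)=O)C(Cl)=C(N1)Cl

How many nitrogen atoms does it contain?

Scan the SMILES for N atoms (remember two-letter symbols like Cl and Br are single atoms).
Nitrogen count: 2.

2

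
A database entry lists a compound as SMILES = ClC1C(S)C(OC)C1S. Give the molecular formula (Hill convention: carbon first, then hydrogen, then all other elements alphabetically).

C5H9ClOS2

Walk through each heavy atom and fill implicit hydrogens from standard valence (C 4, N 3, O 2, S 2, halogen 1):
  atom 1: Cl (halogen, monovalent) → 0 H
  atom 2: C, bond orders sum to 3 (valence 4) → 1 H
  atom 3: C, bond orders sum to 3 (valence 4) → 1 H
  atom 4: S, bond orders sum to 1 (valence 2) → 1 H
  atom 5: C, bond orders sum to 3 (valence 4) → 1 H
  atom 6: O, bond orders sum to 2 (valence 2) → 0 H
  atom 7: C, bond orders sum to 1 (valence 4) → 3 H
  atom 8: C, bond orders sum to 3 (valence 4) → 1 H
  atom 9: S, bond orders sum to 1 (valence 2) → 1 H
Totals → C:5, H:9, Cl:1, O:1, S:2.
In Hill order: C5H9ClOS2.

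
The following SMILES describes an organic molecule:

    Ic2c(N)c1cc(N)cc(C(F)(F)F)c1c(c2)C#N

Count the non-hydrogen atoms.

19

Every atom symbol written in the SMILES (organic subset) is one heavy atom; implicit H are not written.
Heavy atoms by element → C:12, F:3, I:1, N:3.
Total: 19.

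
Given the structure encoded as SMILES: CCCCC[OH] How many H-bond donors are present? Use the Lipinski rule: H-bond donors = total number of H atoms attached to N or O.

Donors: find every N or O and count the H atoms it carries.
  atom 6 (O): bond orders sum to 1 → 1 H
Lipinski HBD = 1.

1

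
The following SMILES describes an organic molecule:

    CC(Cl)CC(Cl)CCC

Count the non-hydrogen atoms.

Every atom symbol written in the SMILES (organic subset) is one heavy atom; implicit H are not written.
Heavy atoms by element → C:7, Cl:2.
Total: 9.

9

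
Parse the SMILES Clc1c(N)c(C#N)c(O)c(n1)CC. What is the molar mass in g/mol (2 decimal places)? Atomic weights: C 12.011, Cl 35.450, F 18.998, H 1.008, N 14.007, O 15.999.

First, the molecular formula is C8H8ClN3O (counting implicit H from valence).
  C: 8 × 12.011 = 96.088
  Cl: 1 × 35.450 = 35.450
  H: 8 × 1.008 = 8.064
  N: 3 × 14.007 = 42.021
  O: 1 × 15.999 = 15.999
Sum: 8×12.011 + 1×35.450 + 8×1.008 + 3×14.007 + 1×15.999 = 197.622 → 197.62 g/mol.

197.62 g/mol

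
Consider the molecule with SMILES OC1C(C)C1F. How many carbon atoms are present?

4

Count every carbon token in the SMILES (each C, including those in ring-closure positions and inside branches).
Carbon count: 4.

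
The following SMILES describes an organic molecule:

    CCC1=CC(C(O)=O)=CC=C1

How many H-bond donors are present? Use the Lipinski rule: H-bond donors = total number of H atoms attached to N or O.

Donors: find every N or O and count the H atoms it carries.
  atom 7 (O): bond orders sum to 1 → 1 H
  atom 8 (O): bond orders sum to 2 → 0 H
Lipinski HBD = 1.

1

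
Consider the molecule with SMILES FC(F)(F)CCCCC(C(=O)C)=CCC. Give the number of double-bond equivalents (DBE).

2

Molecular formula: C11H17F3O.
DoU = (2C + 2 + N − H − X) / 2, where X is the halogen count and O/S are ignored.
    = (2·11 + 2 + 0 − 17 − 3) / 2 = 4 / 2 = 2.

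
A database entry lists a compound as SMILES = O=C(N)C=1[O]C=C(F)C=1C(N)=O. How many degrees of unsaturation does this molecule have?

Degree of unsaturation = (number of rings) + (number of π bonds).
Ring closures in the SMILES: 1.
π bonds: 4 double bonds (each 1 DoU) → 4 DoU from unsaturation.
Total DoU = 1 + 4 = 5.

5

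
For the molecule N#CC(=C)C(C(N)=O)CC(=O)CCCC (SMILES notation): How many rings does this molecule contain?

0

In SMILES, each pair of matching ring-closure digits denotes one ring-closing bond; the number of such bonds equals the number of independent rings.
Ring-closure bonds here: 0.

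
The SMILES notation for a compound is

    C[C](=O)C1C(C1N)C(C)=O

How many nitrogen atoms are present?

1

Scan the SMILES for N atoms (remember two-letter symbols like Cl and Br are single atoms).
Nitrogen count: 1.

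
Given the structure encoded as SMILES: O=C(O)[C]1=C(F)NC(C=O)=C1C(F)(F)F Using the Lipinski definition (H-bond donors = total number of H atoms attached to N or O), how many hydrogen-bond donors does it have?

2

Donors: find every N or O and count the H atoms it carries.
  atom 1 (O): bond orders sum to 2 → 0 H
  atom 3 (O): bond orders sum to 1 → 1 H
  atom 7 (N): bond orders sum to 2 → 1 H
  atom 10 (O): bond orders sum to 2 → 0 H
Lipinski HBD = 2.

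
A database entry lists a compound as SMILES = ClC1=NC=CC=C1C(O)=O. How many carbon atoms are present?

Count every carbon token in the SMILES (each C, including those in ring-closure positions and inside branches).
Carbon count: 6.

6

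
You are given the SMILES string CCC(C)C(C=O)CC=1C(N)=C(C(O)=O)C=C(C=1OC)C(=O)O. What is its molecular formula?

Walk through each heavy atom and fill implicit hydrogens from standard valence (C 4, N 3, O 2, S 2, halogen 1):
  atom 1: C, bond orders sum to 1 (valence 4) → 3 H
  atom 2: C, bond orders sum to 2 (valence 4) → 2 H
  atom 3: C, bond orders sum to 3 (valence 4) → 1 H
  atom 4: C, bond orders sum to 1 (valence 4) → 3 H
  atom 5: C, bond orders sum to 3 (valence 4) → 1 H
  atom 6: C, bond orders sum to 3 (valence 4) → 1 H
  atom 7: O, bond orders sum to 2 (valence 2) → 0 H
  atom 8: C, bond orders sum to 2 (valence 4) → 2 H
  atom 9: C, bond orders sum to 4 (valence 4) → 0 H
  atom 10: C, bond orders sum to 4 (valence 4) → 0 H
  atom 11: N, bond orders sum to 1 (valence 3) → 2 H
  atom 12: C, bond orders sum to 4 (valence 4) → 0 H
  atom 13: C, bond orders sum to 4 (valence 4) → 0 H
  atom 14: O, bond orders sum to 1 (valence 2) → 1 H
  atom 15: O, bond orders sum to 2 (valence 2) → 0 H
  atom 16: C, bond orders sum to 3 (valence 4) → 1 H
  atom 17: C, bond orders sum to 4 (valence 4) → 0 H
  atom 18: C, bond orders sum to 4 (valence 4) → 0 H
  atom 19: O, bond orders sum to 2 (valence 2) → 0 H
  atom 20: C, bond orders sum to 1 (valence 4) → 3 H
  atom 21: C, bond orders sum to 4 (valence 4) → 0 H
  atom 22: O, bond orders sum to 2 (valence 2) → 0 H
  atom 23: O, bond orders sum to 1 (valence 2) → 1 H
Totals → C:16, H:21, N:1, O:6.
In Hill order: C16H21NO6.

C16H21NO6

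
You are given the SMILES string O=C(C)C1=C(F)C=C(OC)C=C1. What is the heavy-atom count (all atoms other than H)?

12

Every atom symbol written in the SMILES (organic subset) is one heavy atom; implicit H are not written.
Heavy atoms by element → C:9, F:1, O:2.
Total: 12.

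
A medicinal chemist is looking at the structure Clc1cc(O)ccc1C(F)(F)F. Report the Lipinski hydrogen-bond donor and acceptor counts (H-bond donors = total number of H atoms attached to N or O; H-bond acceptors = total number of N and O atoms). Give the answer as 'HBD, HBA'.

1, 1

Donors: find every N or O and count the H atoms it carries.
  atom 5 (O): bond orders sum to 1 → 1 H
Lipinski HBD = 1.
Acceptors: N atoms = 0, O atoms = 1 → HBA = 1.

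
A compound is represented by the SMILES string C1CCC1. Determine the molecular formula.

C4H8

Walk through each heavy atom and fill implicit hydrogens from standard valence (C 4, N 3, O 2, S 2, halogen 1):
  atom 1: C, bond orders sum to 2 (valence 4) → 2 H
  atom 2: C, bond orders sum to 2 (valence 4) → 2 H
  atom 3: C, bond orders sum to 2 (valence 4) → 2 H
  atom 4: C, bond orders sum to 2 (valence 4) → 2 H
Totals → C:4, H:8.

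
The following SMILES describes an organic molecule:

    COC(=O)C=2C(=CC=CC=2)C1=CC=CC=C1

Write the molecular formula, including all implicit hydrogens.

Walk through each heavy atom and fill implicit hydrogens from standard valence (C 4, N 3, O 2, S 2, halogen 1):
  atom 1: C, bond orders sum to 1 (valence 4) → 3 H
  atom 2: O, bond orders sum to 2 (valence 2) → 0 H
  atom 3: C, bond orders sum to 4 (valence 4) → 0 H
  atom 4: O, bond orders sum to 2 (valence 2) → 0 H
  atom 5: C, bond orders sum to 4 (valence 4) → 0 H
  atom 6: C, bond orders sum to 4 (valence 4) → 0 H
  atom 7: C, bond orders sum to 3 (valence 4) → 1 H
  atom 8: C, bond orders sum to 3 (valence 4) → 1 H
  atom 9: C, bond orders sum to 3 (valence 4) → 1 H
  atom 10: C, bond orders sum to 3 (valence 4) → 1 H
  atom 11: C, bond orders sum to 4 (valence 4) → 0 H
  atom 12: C, bond orders sum to 3 (valence 4) → 1 H
  atom 13: C, bond orders sum to 3 (valence 4) → 1 H
  atom 14: C, bond orders sum to 3 (valence 4) → 1 H
  atom 15: C, bond orders sum to 3 (valence 4) → 1 H
  atom 16: C, bond orders sum to 3 (valence 4) → 1 H
Totals → C:14, H:12, O:2.

C14H12O2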